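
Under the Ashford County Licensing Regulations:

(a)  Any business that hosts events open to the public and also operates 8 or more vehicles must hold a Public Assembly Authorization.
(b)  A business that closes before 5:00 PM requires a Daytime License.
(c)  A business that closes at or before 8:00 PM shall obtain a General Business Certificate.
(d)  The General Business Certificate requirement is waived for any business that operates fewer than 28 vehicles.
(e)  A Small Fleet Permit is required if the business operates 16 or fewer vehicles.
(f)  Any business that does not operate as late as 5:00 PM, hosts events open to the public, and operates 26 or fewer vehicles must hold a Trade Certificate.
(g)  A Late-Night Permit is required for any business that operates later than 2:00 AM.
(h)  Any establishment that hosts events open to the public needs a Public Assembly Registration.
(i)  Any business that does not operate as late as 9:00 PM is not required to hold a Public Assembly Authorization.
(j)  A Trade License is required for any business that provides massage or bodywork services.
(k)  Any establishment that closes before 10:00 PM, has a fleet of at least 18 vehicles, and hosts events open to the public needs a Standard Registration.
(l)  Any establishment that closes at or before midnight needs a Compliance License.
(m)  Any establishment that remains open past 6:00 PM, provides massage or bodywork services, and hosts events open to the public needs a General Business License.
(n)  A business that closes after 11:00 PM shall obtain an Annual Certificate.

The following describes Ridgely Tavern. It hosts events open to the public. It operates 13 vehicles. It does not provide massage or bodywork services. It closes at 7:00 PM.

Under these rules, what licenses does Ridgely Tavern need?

Compliance License, Public Assembly Registration, Small Fleet Permit

(a) hosts events open to the public; vehicles 13 ≥ 8 → Public Assembly Authorization required.
(b) closes 7:00 PM, after 5:00 PM → Daytime License not required.
(c) closes 7:00 PM, at/before 8:00 PM → General Business Certificate required.
(d) vehicles 13 < 28 → exempt from General Business Certificate.
(e) vehicles 13 ≤ 16 → Small Fleet Permit required.
(f) closes 7:00 PM, after 5:00 PM; hosts events open to the public; vehicles 13 ≤ 26 → Trade Certificate not required.
(g) closes 7:00 PM, at/before 2:00 AM → Late-Night Permit not required.
(h) hosts events open to the public → Public Assembly Registration required.
(i) closes 7:00 PM, at/before 9:00 PM → exempt from Public Assembly Authorization.
(j) does not provide massage or bodywork services → Trade License not required.
(k) closes 7:00 PM, at/before 10:00 PM; vehicles 13 < 18; hosts events open to the public → Standard Registration not required.
(l) closes 7:00 PM, at/before midnight → Compliance License required.
(m) closes 7:00 PM, after 6:00 PM; does not provide massage or bodywork services; hosts events open to the public → General Business License not required.
(n) closes 7:00 PM, at/before 11:00 PM → Annual Certificate not required.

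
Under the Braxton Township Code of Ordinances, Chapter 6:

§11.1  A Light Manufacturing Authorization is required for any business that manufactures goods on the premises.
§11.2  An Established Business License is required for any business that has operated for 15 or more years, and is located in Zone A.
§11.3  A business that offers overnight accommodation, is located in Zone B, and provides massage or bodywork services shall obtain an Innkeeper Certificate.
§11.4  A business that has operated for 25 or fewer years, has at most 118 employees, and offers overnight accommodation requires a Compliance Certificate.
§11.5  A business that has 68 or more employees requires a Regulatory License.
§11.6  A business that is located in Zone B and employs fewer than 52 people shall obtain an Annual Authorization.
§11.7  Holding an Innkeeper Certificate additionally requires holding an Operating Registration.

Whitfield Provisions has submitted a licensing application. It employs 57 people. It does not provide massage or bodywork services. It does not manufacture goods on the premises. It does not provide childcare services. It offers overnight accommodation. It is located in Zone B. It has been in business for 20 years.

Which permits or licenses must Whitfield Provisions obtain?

Compliance Certificate

§11.1 does not manufacture goods on the premises → Light Manufacturing Authorization not required.
§11.2 years in business 20 ≥ 15; is located in Zone B (not: is located in Zone A) → Established Business License not required.
§11.3 offers overnight accommodation; is located in Zone B; does not provide massage or bodywork services → Innkeeper Certificate not required.
§11.4 years in business 20 ≤ 25; employees 57 ≤ 118; offers overnight accommodation → Compliance Certificate required.
§11.5 employees 57 < 68 → Regulatory License not required.
§11.6 is located in Zone B; employees 57 ≥ 52 → Annual Authorization not required.
§11.7 Innkeeper Certificate is not required → no effect.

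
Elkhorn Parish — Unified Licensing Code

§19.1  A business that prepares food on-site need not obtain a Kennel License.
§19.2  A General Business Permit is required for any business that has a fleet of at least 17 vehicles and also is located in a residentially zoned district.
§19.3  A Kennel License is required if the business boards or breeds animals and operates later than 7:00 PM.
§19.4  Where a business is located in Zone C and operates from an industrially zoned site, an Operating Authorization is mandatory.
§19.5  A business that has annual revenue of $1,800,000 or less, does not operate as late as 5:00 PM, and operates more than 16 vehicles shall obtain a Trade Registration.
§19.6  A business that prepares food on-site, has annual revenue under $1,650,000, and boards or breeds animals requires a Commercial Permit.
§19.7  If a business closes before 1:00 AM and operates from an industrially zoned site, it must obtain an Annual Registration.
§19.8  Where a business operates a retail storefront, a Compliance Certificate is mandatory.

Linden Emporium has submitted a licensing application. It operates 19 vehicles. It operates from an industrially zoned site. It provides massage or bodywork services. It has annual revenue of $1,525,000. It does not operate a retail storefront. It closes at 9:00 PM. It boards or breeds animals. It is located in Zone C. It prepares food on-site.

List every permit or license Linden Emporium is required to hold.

§19.1 prepares food on-site → exempt from Kennel License.
§19.2 vehicles 19 ≥ 17; is located in Zone C (not: is located in a residentially zoned district) → General Business Permit not required.
§19.3 boards or breeds animals; closes 9:00 PM, after 7:00 PM → Kennel License required.
§19.4 is located in Zone C; operates from an industrially zoned site → Operating Authorization required.
§19.5 revenue $1,525,000 ≤ $1,800,000; closes 9:00 PM, after 5:00 PM; vehicles 19 > 16 → Trade Registration not required.
§19.6 prepares food on-site; revenue $1,525,000 < $1,650,000; boards or breeds animals → Commercial Permit required.
§19.7 closes 9:00 PM, at/before 1:00 AM; operates from an industrially zoned site → Annual Registration required.
§19.8 does not operate a retail storefront → Compliance Certificate not required.

Annual Registration, Commercial Permit, Operating Authorization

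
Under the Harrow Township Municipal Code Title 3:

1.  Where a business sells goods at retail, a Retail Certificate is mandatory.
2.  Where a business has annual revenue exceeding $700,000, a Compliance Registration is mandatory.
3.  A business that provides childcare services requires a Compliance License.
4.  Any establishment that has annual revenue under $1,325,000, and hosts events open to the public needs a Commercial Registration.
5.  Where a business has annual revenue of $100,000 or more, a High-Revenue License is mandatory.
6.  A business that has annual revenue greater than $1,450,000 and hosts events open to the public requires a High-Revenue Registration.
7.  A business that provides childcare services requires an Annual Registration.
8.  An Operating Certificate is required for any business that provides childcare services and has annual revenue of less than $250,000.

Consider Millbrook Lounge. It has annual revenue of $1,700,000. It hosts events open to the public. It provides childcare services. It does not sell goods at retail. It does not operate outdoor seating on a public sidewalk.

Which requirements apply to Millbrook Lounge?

1. does not sell goods at retail → Retail Certificate not required.
2. revenue $1,700,000 > $700,000 → Compliance Registration required.
3. provides childcare services → Compliance License required.
4. revenue $1,700,000 ≥ $1,325,000; hosts events open to the public → Commercial Registration not required.
5. revenue $1,700,000 ≥ $100,000 → High-Revenue License required.
6. revenue $1,700,000 > $1,450,000; hosts events open to the public → High-Revenue Registration required.
7. provides childcare services → Annual Registration required.
8. provides childcare services; revenue $1,700,000 ≥ $250,000 → Operating Certificate not required.

Annual Registration, Compliance License, Compliance Registration, High-Revenue License, High-Revenue Registration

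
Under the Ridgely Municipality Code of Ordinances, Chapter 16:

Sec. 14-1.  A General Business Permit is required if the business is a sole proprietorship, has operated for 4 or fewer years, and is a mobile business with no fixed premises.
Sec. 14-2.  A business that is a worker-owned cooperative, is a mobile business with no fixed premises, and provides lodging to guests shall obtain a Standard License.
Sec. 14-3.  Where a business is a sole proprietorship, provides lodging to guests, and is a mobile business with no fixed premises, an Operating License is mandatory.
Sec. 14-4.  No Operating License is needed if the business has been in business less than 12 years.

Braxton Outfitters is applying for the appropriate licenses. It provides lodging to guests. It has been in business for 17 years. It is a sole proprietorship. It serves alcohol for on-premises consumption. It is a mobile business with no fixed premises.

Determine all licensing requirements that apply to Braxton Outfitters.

Sec. 14-1. is a sole proprietorship; years in business 17 > 4; is a mobile business with no fixed premises → General Business Permit not required.
Sec. 14-2. is a sole proprietorship (not: is a worker-owned cooperative); is a mobile business with no fixed premises; provides lodging to guests → Standard License not required.
Sec. 14-3. is a sole proprietorship; provides lodging to guests; is a mobile business with no fixed premises → Operating License required.
Sec. 14-4. years in business 17 ≥ 12 → Operating License exemption does not apply.

Operating License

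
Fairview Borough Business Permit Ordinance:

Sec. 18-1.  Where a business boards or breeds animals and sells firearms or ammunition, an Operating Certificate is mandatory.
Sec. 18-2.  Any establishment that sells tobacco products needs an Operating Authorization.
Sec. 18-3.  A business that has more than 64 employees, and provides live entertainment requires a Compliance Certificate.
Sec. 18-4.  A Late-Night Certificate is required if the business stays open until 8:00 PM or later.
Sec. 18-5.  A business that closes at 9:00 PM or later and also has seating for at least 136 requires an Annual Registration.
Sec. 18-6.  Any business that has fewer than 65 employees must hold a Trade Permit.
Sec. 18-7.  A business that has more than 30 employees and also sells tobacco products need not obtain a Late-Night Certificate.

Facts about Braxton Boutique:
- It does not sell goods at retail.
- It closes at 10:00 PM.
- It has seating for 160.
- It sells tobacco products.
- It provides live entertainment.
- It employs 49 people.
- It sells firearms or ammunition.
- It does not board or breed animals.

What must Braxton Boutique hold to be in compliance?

Sec. 18-1. does not board or breed animals; sells firearms or ammunition → Operating Certificate not required.
Sec. 18-2. sells tobacco products → Operating Authorization required.
Sec. 18-3. employees 49 ≤ 64; provides live entertainment → Compliance Certificate not required.
Sec. 18-4. closes 10:00 PM, after 8:00 PM → Late-Night Certificate required.
Sec. 18-5. closes 10:00 PM, after 9:00 PM; seating 160 ≥ 136 → Annual Registration required.
Sec. 18-6. employees 49 < 65 → Trade Permit required.
Sec. 18-7. employees 49 > 30; sells tobacco products → exempt from Late-Night Certificate.

Annual Registration, Operating Authorization, Trade Permit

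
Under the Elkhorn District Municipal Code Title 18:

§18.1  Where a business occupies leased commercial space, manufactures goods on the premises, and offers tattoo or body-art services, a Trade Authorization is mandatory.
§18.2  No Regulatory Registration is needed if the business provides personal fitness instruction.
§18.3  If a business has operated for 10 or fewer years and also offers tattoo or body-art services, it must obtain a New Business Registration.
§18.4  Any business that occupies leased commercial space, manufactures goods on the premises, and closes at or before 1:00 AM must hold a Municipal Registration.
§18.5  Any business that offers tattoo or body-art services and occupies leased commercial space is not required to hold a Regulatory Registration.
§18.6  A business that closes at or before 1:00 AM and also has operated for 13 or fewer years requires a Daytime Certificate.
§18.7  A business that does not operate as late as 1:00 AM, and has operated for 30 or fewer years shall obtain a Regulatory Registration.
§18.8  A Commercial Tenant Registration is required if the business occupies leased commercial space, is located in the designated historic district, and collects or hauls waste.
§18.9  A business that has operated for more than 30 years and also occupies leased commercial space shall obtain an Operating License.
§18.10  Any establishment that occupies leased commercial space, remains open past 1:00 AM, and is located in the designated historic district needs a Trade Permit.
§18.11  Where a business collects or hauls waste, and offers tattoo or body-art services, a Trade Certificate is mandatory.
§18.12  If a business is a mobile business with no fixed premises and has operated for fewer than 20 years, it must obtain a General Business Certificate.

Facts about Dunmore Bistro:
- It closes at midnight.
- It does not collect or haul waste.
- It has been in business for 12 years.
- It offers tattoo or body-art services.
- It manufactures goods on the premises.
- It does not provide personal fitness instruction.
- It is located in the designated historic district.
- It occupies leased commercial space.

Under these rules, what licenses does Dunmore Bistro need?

Daytime Certificate, Municipal Registration, Trade Authorization

§18.1 occupies leased commercial space; manufactures goods on the premises; offers tattoo or body-art services → Trade Authorization required.
§18.2 does not provide personal fitness instruction → Regulatory Registration exemption does not apply.
§18.3 years in business 12 > 10; offers tattoo or body-art services → New Business Registration not required.
§18.4 occupies leased commercial space; manufactures goods on the premises; closes midnight, at/before 1:00 AM → Municipal Registration required.
§18.5 offers tattoo or body-art services; occupies leased commercial space → exempt from Regulatory Registration.
§18.6 closes midnight, at/before 1:00 AM; years in business 12 ≤ 13 → Daytime Certificate required.
§18.7 closes midnight, at/before 1:00 AM; years in business 12 ≤ 30 → Regulatory Registration required.
§18.8 occupies leased commercial space; is located in the designated historic district; does not collect or haul waste → Commercial Tenant Registration not required.
§18.9 years in business 12 ≤ 30; occupies leased commercial space → Operating License not required.
§18.10 occupies leased commercial space; closes midnight, at/before 1:00 AM; is located in the designated historic district → Trade Permit not required.
§18.11 does not collect or haul waste; offers tattoo or body-art services → Trade Certificate not required.
§18.12 occupies leased commercial space (not: is a mobile business with no fixed premises); years in business 12 < 20 → General Business Certificate not required.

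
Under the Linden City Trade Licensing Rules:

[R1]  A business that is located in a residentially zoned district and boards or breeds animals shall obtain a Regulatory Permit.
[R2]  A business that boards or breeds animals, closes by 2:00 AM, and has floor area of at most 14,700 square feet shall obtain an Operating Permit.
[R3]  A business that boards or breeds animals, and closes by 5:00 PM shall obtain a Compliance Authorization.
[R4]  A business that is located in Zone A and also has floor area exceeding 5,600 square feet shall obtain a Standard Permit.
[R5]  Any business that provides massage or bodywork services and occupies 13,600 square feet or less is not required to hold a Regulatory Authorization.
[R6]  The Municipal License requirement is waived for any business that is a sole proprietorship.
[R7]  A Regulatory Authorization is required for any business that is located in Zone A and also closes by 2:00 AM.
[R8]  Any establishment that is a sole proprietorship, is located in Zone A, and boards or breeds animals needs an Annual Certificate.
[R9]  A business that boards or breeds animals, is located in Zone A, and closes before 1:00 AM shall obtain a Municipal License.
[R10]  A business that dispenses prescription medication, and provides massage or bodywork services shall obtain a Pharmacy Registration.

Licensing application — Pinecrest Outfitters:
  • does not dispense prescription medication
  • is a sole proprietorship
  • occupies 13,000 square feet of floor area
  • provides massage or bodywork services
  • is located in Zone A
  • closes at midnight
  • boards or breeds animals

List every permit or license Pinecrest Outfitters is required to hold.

Annual Certificate, Operating Permit, Standard Permit

[R1] is located in Zone A (not: is located in a residentially zoned district); boards or breeds animals → Regulatory Permit not required.
[R2] boards or breeds animals; closes midnight, at/before 2:00 AM; floor area 13,000 square feet ≤ 14,700 square feet → Operating Permit required.
[R3] boards or breeds animals; closes midnight, after 5:00 PM → Compliance Authorization not required.
[R4] is located in Zone A; floor area 13,000 square feet > 5,600 square feet → Standard Permit required.
[R5] provides massage or bodywork services; floor area 13,000 square feet ≤ 13,600 square feet → exempt from Regulatory Authorization.
[R6] is a sole proprietorship → exempt from Municipal License.
[R7] is located in Zone A; closes midnight, at/before 2:00 AM → Regulatory Authorization required.
[R8] is a sole proprietorship; is located in Zone A; boards or breeds animals → Annual Certificate required.
[R9] boards or breeds animals; is located in Zone A; closes midnight, at/before 1:00 AM → Municipal License required.
[R10] does not dispense prescription medication; provides massage or bodywork services → Pharmacy Registration not required.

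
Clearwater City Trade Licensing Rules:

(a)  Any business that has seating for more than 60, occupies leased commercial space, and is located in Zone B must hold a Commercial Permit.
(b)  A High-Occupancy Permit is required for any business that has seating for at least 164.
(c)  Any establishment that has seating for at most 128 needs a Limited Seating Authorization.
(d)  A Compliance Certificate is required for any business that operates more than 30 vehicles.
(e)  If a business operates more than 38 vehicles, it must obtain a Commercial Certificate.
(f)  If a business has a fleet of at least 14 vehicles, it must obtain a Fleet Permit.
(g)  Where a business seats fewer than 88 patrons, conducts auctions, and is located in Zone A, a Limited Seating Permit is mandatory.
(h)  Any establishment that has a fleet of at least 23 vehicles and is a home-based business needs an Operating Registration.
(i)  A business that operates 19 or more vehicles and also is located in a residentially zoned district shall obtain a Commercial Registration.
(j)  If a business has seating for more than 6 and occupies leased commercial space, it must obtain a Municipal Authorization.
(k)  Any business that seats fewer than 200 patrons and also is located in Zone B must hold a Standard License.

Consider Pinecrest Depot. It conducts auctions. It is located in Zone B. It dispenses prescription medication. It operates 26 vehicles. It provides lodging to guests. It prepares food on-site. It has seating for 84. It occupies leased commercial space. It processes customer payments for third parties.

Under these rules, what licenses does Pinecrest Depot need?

(a) seating 84 > 60; occupies leased commercial space; is located in Zone B → Commercial Permit required.
(b) seating 84 < 164 → High-Occupancy Permit not required.
(c) seating 84 ≤ 128 → Limited Seating Authorization required.
(d) vehicles 26 ≤ 30 → Compliance Certificate not required.
(e) vehicles 26 ≤ 38 → Commercial Certificate not required.
(f) vehicles 26 ≥ 14 → Fleet Permit required.
(g) seating 84 < 88; conducts auctions; is located in Zone B (not: is located in Zone A) → Limited Seating Permit not required.
(h) vehicles 26 ≥ 23; occupies leased commercial space (not: is a home-based business) → Operating Registration not required.
(i) vehicles 26 ≥ 19; is located in Zone B (not: is located in a residentially zoned district) → Commercial Registration not required.
(j) seating 84 > 6; occupies leased commercial space → Municipal Authorization required.
(k) seating 84 < 200; is located in Zone B → Standard License required.

Commercial Permit, Fleet Permit, Limited Seating Authorization, Municipal Authorization, Standard License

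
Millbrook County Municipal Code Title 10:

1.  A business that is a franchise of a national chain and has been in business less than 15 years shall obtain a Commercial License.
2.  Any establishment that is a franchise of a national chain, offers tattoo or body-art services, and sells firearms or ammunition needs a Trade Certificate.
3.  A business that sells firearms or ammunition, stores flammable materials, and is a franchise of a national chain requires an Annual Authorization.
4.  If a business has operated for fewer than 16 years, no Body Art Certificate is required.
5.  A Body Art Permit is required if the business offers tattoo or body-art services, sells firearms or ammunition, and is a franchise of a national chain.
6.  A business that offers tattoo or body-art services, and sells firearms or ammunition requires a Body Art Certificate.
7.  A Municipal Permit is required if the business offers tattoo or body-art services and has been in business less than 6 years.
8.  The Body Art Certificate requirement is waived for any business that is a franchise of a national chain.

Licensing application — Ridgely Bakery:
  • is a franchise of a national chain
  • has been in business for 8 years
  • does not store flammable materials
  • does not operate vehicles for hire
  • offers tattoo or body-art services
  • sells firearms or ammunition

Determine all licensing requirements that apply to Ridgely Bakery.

1. is a franchise of a national chain; years in business 8 < 15 → Commercial License required.
2. is a franchise of a national chain; offers tattoo or body-art services; sells firearms or ammunition → Trade Certificate required.
3. sells firearms or ammunition; does not store flammable materials; is a franchise of a national chain → Annual Authorization not required.
4. years in business 8 < 16 → exempt from Body Art Certificate.
5. offers tattoo or body-art services; sells firearms or ammunition; is a franchise of a national chain → Body Art Permit required.
6. offers tattoo or body-art services; sells firearms or ammunition → Body Art Certificate required.
7. offers tattoo or body-art services; years in business 8 ≥ 6 → Municipal Permit not required.
8. is a franchise of a national chain → exempt from Body Art Certificate.

Body Art Permit, Commercial License, Trade Certificate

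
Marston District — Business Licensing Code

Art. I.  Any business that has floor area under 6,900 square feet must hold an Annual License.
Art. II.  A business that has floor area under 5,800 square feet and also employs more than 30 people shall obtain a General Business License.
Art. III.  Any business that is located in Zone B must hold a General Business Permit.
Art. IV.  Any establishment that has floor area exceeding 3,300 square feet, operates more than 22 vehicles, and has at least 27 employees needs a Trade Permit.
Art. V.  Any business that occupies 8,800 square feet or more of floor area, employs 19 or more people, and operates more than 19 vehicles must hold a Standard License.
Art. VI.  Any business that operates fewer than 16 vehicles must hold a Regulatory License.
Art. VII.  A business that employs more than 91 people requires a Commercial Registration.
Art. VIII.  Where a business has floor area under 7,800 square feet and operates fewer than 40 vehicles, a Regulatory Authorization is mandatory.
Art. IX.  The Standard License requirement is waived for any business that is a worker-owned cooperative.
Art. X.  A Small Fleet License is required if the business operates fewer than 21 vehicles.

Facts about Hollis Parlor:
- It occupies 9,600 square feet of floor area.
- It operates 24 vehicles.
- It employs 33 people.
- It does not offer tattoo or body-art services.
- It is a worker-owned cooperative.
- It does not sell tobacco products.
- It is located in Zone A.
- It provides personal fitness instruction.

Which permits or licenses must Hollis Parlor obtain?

Art. I. floor area 9,600 square feet ≥ 6,900 square feet → Annual License not required.
Art. II. floor area 9,600 square feet ≥ 5,800 square feet; employees 33 > 30 → General Business License not required.
Art. III. is located in Zone A (not: is located in Zone B) → General Business Permit not required.
Art. IV. floor area 9,600 square feet > 3,300 square feet; vehicles 24 > 22; employees 33 ≥ 27 → Trade Permit required.
Art. V. floor area 9,600 square feet ≥ 8,800 square feet; employees 33 ≥ 19; vehicles 24 > 19 → Standard License required.
Art. VI. vehicles 24 ≥ 16 → Regulatory License not required.
Art. VII. employees 33 ≤ 91 → Commercial Registration not required.
Art. VIII. floor area 9,600 square feet ≥ 7,800 square feet; vehicles 24 < 40 → Regulatory Authorization not required.
Art. IX. is a worker-owned cooperative → exempt from Standard License.
Art. X. vehicles 24 ≥ 21 → Small Fleet License not required.

Trade Permit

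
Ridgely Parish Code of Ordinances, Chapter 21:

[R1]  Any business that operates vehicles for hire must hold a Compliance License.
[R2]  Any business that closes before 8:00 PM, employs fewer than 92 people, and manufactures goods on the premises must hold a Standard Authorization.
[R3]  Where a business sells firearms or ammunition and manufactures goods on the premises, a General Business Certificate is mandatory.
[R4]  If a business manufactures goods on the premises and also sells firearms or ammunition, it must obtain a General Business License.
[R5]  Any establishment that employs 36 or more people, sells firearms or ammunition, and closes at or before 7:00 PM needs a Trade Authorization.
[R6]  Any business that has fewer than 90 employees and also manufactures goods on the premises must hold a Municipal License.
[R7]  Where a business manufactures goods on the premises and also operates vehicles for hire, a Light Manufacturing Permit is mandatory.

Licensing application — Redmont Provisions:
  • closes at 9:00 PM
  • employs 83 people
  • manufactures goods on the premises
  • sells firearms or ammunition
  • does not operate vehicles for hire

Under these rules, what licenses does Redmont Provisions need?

General Business Certificate, General Business License, Municipal License

[R1] does not operate vehicles for hire → Compliance License not required.
[R2] closes 9:00 PM, after 8:00 PM; employees 83 < 92; manufactures goods on the premises → Standard Authorization not required.
[R3] sells firearms or ammunition; manufactures goods on the premises → General Business Certificate required.
[R4] manufactures goods on the premises; sells firearms or ammunition → General Business License required.
[R5] employees 83 ≥ 36; sells firearms or ammunition; closes 9:00 PM, after 7:00 PM → Trade Authorization not required.
[R6] employees 83 < 90; manufactures goods on the premises → Municipal License required.
[R7] manufactures goods on the premises; does not operate vehicles for hire → Light Manufacturing Permit not required.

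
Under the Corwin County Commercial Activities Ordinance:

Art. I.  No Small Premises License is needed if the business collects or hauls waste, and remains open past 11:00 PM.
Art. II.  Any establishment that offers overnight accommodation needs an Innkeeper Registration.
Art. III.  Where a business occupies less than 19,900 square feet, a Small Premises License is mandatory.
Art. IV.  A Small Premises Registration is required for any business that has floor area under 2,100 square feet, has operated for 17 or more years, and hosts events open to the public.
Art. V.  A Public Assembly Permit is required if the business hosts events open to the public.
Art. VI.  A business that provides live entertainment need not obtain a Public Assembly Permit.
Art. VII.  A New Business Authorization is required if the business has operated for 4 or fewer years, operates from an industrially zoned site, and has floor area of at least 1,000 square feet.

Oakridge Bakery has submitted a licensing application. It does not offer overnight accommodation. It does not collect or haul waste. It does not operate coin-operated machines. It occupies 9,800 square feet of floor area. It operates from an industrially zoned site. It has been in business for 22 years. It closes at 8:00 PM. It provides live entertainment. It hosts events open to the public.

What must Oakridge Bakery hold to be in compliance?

Small Premises License

Art. I. does not collect or haul waste; closes 8:00 PM, at/before 11:00 PM → Small Premises License exemption does not apply.
Art. II. does not offer overnight accommodation → Innkeeper Registration not required.
Art. III. floor area 9,800 square feet < 19,900 square feet → Small Premises License required.
Art. IV. floor area 9,800 square feet ≥ 2,100 square feet; years in business 22 ≥ 17; hosts events open to the public → Small Premises Registration not required.
Art. V. hosts events open to the public → Public Assembly Permit required.
Art. VI. provides live entertainment → exempt from Public Assembly Permit.
Art. VII. years in business 22 > 4; operates from an industrially zoned site; floor area 9,800 square feet ≥ 1,000 square feet → New Business Authorization not required.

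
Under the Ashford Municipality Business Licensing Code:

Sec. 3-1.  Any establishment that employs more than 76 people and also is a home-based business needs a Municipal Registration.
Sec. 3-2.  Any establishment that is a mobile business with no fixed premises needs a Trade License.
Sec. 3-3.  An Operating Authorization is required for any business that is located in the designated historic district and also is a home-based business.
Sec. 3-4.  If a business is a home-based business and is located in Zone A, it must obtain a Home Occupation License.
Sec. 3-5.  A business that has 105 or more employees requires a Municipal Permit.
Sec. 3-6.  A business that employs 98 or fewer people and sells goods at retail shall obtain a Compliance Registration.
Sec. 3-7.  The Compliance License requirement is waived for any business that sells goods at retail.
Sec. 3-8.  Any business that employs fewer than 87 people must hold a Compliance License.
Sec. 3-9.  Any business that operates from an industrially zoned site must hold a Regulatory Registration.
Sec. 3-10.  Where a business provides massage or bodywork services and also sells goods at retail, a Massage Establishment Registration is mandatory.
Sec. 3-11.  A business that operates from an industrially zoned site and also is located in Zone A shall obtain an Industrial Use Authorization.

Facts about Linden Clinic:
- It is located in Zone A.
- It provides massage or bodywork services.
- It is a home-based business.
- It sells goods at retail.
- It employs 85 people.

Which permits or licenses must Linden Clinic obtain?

Sec. 3-1. employees 85 > 76; is a home-based business → Municipal Registration required.
Sec. 3-2. is a home-based business (not: is a mobile business with no fixed premises) → Trade License not required.
Sec. 3-3. is located in Zone A (not: is located in the designated historic district); is a home-based business → Operating Authorization not required.
Sec. 3-4. is a home-based business; is located in Zone A → Home Occupation License required.
Sec. 3-5. employees 85 < 105 → Municipal Permit not required.
Sec. 3-6. employees 85 ≤ 98; sells goods at retail → Compliance Registration required.
Sec. 3-7. sells goods at retail → exempt from Compliance License.
Sec. 3-8. employees 85 < 87 → Compliance License required.
Sec. 3-9. is a home-based business (not: operates from an industrially zoned site) → Regulatory Registration not required.
Sec. 3-10. provides massage or bodywork services; sells goods at retail → Massage Establishment Registration required.
Sec. 3-11. is a home-based business (not: operates from an industrially zoned site); is located in Zone A → Industrial Use Authorization not required.

Compliance Registration, Home Occupation License, Massage Establishment Registration, Municipal Registration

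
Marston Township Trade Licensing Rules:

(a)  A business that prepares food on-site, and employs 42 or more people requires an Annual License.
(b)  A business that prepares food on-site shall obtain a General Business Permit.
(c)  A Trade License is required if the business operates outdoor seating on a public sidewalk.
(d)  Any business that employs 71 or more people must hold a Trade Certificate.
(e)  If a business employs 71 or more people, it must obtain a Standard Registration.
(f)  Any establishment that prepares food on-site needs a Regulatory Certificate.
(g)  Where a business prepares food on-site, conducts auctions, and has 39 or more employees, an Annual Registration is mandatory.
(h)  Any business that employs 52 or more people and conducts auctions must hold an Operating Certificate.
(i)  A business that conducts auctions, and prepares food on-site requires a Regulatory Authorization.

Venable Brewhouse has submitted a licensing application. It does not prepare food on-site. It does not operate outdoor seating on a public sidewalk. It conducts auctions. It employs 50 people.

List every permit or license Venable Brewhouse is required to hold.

None

(a) does not prepare food on-site; employees 50 ≥ 42 → Annual License not required.
(b) does not prepare food on-site → General Business Permit not required.
(c) does not operate outdoor seating on a public sidewalk → Trade License not required.
(d) employees 50 < 71 → Trade Certificate not required.
(e) employees 50 < 71 → Standard Registration not required.
(f) does not prepare food on-site → Regulatory Certificate not required.
(g) does not prepare food on-site; conducts auctions; employees 50 ≥ 39 → Annual Registration not required.
(h) employees 50 < 52; conducts auctions → Operating Certificate not required.
(i) conducts auctions; does not prepare food on-site → Regulatory Authorization not required.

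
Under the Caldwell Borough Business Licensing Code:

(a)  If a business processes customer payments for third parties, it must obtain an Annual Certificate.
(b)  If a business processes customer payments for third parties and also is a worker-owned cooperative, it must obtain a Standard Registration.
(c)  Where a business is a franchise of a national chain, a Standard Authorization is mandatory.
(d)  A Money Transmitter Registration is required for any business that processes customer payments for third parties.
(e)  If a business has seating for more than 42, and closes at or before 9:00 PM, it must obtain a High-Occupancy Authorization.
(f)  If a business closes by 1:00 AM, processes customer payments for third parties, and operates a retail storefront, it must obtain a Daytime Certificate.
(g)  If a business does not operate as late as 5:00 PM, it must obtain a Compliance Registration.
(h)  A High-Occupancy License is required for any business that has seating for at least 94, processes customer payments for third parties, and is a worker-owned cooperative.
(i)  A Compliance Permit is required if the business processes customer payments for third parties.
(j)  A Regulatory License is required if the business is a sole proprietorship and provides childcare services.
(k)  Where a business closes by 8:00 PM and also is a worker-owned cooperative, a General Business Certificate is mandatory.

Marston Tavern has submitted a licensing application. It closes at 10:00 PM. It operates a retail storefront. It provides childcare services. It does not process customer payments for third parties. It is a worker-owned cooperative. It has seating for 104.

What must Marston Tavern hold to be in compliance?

(a) does not process customer payments for third parties → Annual Certificate not required.
(b) does not process customer payments for third parties; is a worker-owned cooperative → Standard Registration not required.
(c) is a worker-owned cooperative (not: is a franchise of a national chain) → Standard Authorization not required.
(d) does not process customer payments for third parties → Money Transmitter Registration not required.
(e) seating 104 > 42; closes 10:00 PM, after 9:00 PM → High-Occupancy Authorization not required.
(f) closes 10:00 PM, at/before 1:00 AM; does not process customer payments for third parties; operates a retail storefront → Daytime Certificate not required.
(g) closes 10:00 PM, after 5:00 PM → Compliance Registration not required.
(h) seating 104 ≥ 94; does not process customer payments for third parties; is a worker-owned cooperative → High-Occupancy License not required.
(i) does not process customer payments for third parties → Compliance Permit not required.
(j) is a worker-owned cooperative (not: is a sole proprietorship); provides childcare services → Regulatory License not required.
(k) closes 10:00 PM, after 8:00 PM; is a worker-owned cooperative → General Business Certificate not required.

None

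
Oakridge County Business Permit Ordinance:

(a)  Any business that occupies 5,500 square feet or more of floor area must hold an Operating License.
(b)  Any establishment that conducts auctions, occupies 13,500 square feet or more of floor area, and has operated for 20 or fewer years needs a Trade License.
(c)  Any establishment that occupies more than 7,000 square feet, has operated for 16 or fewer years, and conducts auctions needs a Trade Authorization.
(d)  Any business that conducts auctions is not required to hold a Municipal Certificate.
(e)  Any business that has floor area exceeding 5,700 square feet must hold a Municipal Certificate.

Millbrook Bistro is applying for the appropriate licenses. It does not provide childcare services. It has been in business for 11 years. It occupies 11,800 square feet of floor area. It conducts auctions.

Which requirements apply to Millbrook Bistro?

Operating License, Trade Authorization

(a) floor area 11,800 square feet ≥ 5,500 square feet → Operating License required.
(b) conducts auctions; floor area 11,800 square feet < 13,500 square feet; years in business 11 ≤ 20 → Trade License not required.
(c) floor area 11,800 square feet > 7,000 square feet; years in business 11 ≤ 16; conducts auctions → Trade Authorization required.
(d) conducts auctions → exempt from Municipal Certificate.
(e) floor area 11,800 square feet > 5,700 square feet → Municipal Certificate required.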